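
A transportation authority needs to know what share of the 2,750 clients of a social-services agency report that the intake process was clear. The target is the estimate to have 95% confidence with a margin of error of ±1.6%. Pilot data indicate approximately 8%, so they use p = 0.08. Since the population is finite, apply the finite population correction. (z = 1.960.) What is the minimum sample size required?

Unadjusted: n₀ = 1.960² × 0.08 × 0.92 / 0.016² ≈ 1104.46, so n₀ = 1105.
Finite population correction with N = 2,750: n = n₀ / (1 + (n₀−1)/N) = 1105 / (1 + 1104/2750) = 1105 / 1.4015 ≈ 788.47.
Rounding up, n = 789.

789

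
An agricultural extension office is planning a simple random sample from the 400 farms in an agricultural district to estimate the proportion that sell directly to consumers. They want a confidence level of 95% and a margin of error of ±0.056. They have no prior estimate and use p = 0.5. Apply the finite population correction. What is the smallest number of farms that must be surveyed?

For 95% confidence, z = 1.960.
Unadjusted: n₀ = 1.960² × 0.50 × 0.50 / 0.056² ≈ 306.25, so n₀ = 307.
Finite population correction with N = 400: n = n₀ / (1 + (n₀−1)/N) = 307 / (1 + 306/400) = 307 / 1.7650 ≈ 173.94.
Rounding up, n = 174.

174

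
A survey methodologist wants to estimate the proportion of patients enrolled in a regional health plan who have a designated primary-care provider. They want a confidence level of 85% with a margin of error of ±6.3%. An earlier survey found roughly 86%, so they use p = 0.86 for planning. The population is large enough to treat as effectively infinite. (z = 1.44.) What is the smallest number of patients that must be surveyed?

63

With p = 0.86, p(1−p) = 0.1204.
n = z²·p(1−p)/E² = 1.44² × 0.1204 / 0.063² = 2.0736 × 0.1204 / 0.003969 ≈ 62.90.
Rounding up gives n = 63.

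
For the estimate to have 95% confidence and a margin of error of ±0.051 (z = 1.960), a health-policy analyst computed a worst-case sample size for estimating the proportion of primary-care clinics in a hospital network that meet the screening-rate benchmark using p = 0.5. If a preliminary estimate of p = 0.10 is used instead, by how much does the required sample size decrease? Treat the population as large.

237

Conservative (p = 0.5): n = 1.960² × 0.25 / 0.051² ≈ 369.24 → 370.
Using p = 0.10: p(1−p) = 0.0900, so n = 1.960² × 0.0900 / 0.051² ≈ 132.93 → 133.
Reduction: 370 − 133 = 237.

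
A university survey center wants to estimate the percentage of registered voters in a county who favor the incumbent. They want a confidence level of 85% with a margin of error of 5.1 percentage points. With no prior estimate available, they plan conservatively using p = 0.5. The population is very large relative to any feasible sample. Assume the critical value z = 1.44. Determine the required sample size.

200

With p = 0.5, p(1−p) = 0.25.
n = z²·p(1−p)/E² = 1.44² × 0.2500 / 0.051² = 2.0736 × 0.2500 / 0.002601 ≈ 199.31.
Rounding up gives n = 200.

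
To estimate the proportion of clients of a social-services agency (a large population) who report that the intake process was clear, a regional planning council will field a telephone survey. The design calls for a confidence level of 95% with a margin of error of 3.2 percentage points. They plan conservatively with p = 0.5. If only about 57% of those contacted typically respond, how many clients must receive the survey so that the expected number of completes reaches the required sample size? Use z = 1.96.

Completed interviews needed: n₀ = 1.96² × 0.2500 / 0.032² ≈ 937.89 → 938.
At a 57% response rate, contacts needed = 938 / 0.57 ≈ 1645.61 → 1646.

1646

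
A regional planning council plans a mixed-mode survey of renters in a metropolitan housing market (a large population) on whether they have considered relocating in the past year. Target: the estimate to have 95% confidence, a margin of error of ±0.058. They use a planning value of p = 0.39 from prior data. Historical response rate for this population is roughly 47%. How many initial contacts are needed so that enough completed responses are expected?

For 95% confidence, z = 1.960.
Completed interviews needed: n₀ = 1.960² × 0.2379 / 0.058² ≈ 271.68 → 272.
At a 47% response rate, contacts needed = 272 / 0.47 ≈ 578.72 → 579.

579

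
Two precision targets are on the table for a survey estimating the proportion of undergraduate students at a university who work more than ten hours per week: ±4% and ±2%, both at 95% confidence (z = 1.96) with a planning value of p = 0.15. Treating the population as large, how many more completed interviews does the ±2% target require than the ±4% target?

918

At ±4%: n = 1.96² × 0.1275 / 0.040² ≈ 306.13 → 307.
At ±2%: n = 1.96² × 0.1275 / 0.020² ≈ 1224.51 → 1225.
Additional respondents: 1225 − 307 = 918.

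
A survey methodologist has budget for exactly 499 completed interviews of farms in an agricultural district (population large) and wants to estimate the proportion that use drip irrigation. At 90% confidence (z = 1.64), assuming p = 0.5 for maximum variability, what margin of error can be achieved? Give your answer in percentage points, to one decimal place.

3.7

SE(p̂) = √[p(1−p)/n] = √[0.2500/499] = 0.02238.
E = z × SE = 1.64 × 0.02238 = 0.03671, or 3.7 percentage points.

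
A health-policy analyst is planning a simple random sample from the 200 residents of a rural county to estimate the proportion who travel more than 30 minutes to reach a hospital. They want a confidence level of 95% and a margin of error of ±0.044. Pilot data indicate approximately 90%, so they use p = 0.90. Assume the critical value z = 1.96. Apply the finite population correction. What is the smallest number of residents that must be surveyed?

Unadjusted: n₀ = 1.96² × 0.90 × 0.10 / 0.044² ≈ 178.59, so n₀ = 179.
Finite population correction with N = 200: n = n₀ / (1 + (n₀−1)/N) = 179 / (1 + 178/200) = 179 / 1.8900 ≈ 94.71.
Rounding up, n = 95.

95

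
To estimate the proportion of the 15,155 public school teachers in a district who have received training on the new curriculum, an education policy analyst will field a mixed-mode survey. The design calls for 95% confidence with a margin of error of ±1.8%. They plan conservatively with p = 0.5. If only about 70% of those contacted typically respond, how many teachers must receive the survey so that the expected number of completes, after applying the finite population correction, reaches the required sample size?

For 95% confidence, z = 1.96.
Completed interviews needed (unadjusted): n₀ = 1.96² × 0.2500 / 0.018² ≈ 2964.20 → 2965.
FPC for N = 15,155: n = 2965 / (1 + 2964/15155) = 2965 / 1.1956 ≈ 2479.97 → 2480.
At a 70% response rate, contacts needed = 2480 / 0.70 ≈ 3542.86 → 3543.

3543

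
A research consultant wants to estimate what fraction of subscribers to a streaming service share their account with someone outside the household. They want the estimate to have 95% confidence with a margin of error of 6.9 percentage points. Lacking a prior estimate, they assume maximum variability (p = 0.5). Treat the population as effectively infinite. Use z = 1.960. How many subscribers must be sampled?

With p = 0.5, p(1−p) = 0.25.
n = z²·p(1−p)/E² = 1.960² × 0.2500 / 0.069² = 3.8416 × 0.2500 / 0.004761 ≈ 201.72.
Rounding up gives n = 202.

202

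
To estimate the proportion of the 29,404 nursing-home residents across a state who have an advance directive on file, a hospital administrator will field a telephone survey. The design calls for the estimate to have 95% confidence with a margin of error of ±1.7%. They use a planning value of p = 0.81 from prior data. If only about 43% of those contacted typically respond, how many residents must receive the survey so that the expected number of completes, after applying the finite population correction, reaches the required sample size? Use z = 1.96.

Completed interviews needed (unadjusted): n₀ = 1.96² × 0.1539 / 0.017² ≈ 2045.75 → 2046.
FPC for N = 29,404: n = 2046 / (1 + 2045/29404) = 2046 / 1.0695 ≈ 1912.96 → 1913.
At a 43% response rate, contacts needed = 1913 / 0.43 ≈ 4448.84 → 4449.

4449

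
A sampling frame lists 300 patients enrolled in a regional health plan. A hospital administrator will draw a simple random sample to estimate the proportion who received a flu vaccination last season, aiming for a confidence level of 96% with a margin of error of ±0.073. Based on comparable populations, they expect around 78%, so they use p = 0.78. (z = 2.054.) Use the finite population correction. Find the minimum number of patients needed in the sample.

94

Unadjusted: n₀ = 2.054² × 0.78 × 0.22 / 0.073² ≈ 135.85, so n₀ = 136.
Finite population correction with N = 300: n = n₀ / (1 + (n₀−1)/N) = 136 / (1 + 135/300) = 136 / 1.4500 ≈ 93.79.
Rounding up, n = 94.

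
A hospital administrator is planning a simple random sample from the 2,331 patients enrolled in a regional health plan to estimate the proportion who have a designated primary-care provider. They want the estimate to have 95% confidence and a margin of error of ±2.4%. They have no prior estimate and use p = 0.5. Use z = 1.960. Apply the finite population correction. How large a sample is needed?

Unadjusted: n₀ = 1.960² × 0.50 × 0.50 / 0.024² ≈ 1667.36, so n₀ = 1668.
Finite population correction with N = 2,331: n = n₀ / (1 + (n₀−1)/N) = 1668 / (1 + 1667/2331) = 1668 / 1.7151 ≈ 972.51.
Rounding up, n = 973.

973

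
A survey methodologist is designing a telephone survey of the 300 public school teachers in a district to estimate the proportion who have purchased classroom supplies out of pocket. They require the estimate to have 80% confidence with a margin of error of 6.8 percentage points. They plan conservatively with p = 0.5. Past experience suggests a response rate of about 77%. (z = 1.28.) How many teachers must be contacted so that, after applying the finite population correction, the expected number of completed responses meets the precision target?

Completed interviews needed (unadjusted): n₀ = 1.28² × 0.2500 / 0.068² ≈ 88.58 → 89.
FPC for N = 300: n = 89 / (1 + 88/300) = 89 / 1.2933 ≈ 68.81 → 69.
At a 77% response rate, contacts needed = 69 / 0.77 ≈ 89.61 → 90.

90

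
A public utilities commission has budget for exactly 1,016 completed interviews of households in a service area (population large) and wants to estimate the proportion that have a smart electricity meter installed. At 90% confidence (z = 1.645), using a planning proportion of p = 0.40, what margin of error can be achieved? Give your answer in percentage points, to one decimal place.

2.5

SE(p̂) = √[p(1−p)/n] = √[0.2400/1016] = 0.01537.
E = z × SE = 1.645 × 0.01537 = 0.02528, or 2.5 percentage points.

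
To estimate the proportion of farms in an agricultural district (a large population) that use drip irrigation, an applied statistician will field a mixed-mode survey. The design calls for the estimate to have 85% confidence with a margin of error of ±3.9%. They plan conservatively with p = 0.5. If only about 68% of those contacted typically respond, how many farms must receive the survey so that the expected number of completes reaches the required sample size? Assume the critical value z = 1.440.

502

Completed interviews needed: n₀ = 1.440² × 0.2500 / 0.039² ≈ 340.83 → 341.
At a 68% response rate, contacts needed = 341 / 0.68 ≈ 501.47 → 502.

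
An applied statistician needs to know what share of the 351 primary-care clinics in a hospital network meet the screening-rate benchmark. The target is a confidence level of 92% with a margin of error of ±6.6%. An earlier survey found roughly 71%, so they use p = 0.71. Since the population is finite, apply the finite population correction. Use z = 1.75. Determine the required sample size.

Unadjusted: n₀ = 1.75² × 0.71 × 0.29 / 0.066² ≈ 144.76, so n₀ = 145.
Finite population correction with N = 351: n = n₀ / (1 + (n₀−1)/N) = 145 / (1 + 144/351) = 145 / 1.4103 ≈ 102.82.
Rounding up, n = 103.

103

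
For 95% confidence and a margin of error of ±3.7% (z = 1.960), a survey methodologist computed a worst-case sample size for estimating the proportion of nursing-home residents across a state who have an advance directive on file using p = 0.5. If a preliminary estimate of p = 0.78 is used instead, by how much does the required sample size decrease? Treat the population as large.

Conservative (p = 0.5): n = 1.960² × 0.25 / 0.037² ≈ 701.53 → 702.
Using p = 0.78: p(1−p) = 0.1716, so n = 1.960² × 0.1716 / 0.037² ≈ 481.53 → 482.
Reduction: 702 − 482 = 220.

220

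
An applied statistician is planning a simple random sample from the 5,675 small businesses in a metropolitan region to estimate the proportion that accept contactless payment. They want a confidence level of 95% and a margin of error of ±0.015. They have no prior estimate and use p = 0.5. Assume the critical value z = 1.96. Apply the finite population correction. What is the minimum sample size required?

2437

Unadjusted: n₀ = 1.96² × 0.50 × 0.50 / 0.015² ≈ 4268.44, so n₀ = 4269.
Finite population correction with N = 5,675: n = n₀ / (1 + (n₀−1)/N) = 4269 / (1 + 4268/5675) = 4269 / 1.7521 ≈ 2436.55.
Rounding up, n = 2437.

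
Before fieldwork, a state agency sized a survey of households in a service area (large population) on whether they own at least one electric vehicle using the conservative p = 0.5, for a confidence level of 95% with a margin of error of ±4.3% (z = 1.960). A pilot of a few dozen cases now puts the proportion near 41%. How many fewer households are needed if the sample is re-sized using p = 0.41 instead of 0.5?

Conservative (p = 0.5): n = 1.960² × 0.25 / 0.043² ≈ 519.42 → 520.
Using p = 0.41: p(1−p) = 0.2419, so n = 1.960² × 0.2419 / 0.043² ≈ 502.59 → 503.
Reduction: 520 − 503 = 17.

17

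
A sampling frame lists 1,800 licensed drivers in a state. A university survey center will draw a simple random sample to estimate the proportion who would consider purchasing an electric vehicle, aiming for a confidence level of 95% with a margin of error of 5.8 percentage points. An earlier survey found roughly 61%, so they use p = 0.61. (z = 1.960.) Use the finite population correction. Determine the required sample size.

Unadjusted: n₀ = 1.960² × 0.61 × 0.39 / 0.058² ≈ 271.68, so n₀ = 272.
Finite population correction with N = 1,800: n = n₀ / (1 + (n₀−1)/N) = 272 / (1 + 271/1800) = 272 / 1.1506 ≈ 236.41.
Rounding up, n = 237.

237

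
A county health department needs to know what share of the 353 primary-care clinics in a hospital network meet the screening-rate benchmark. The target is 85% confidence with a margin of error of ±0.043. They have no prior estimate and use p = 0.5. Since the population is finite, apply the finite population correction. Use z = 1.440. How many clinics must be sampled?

Unadjusted: n₀ = 1.440² × 0.50 × 0.50 / 0.043² ≈ 280.37, so n₀ = 281.
Finite population correction with N = 353: n = n₀ / (1 + (n₀−1)/N) = 281 / (1 + 280/353) = 281 / 1.7932 ≈ 156.70.
Rounding up, n = 157.

157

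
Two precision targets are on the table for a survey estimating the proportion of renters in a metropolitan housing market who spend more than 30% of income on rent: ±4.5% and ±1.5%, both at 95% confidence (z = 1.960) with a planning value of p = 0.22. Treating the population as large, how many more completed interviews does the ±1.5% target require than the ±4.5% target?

2604

At ±4.5%: n = 1.960² × 0.1716 / 0.045² ≈ 325.54 → 326.
At ±1.5%: n = 1.960² × 0.1716 / 0.015² ≈ 2929.86 → 2930.
Additional respondents: 2930 − 326 = 2604.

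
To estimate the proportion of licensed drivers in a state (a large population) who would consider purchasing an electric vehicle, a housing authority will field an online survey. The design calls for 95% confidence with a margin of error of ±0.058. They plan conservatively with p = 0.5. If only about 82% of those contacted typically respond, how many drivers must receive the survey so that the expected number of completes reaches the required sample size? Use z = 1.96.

Completed interviews needed: n₀ = 1.96² × 0.2500 / 0.058² ≈ 285.49 → 286.
At an 82% response rate, contacts needed = 286 / 0.82 ≈ 348.78 → 349.

349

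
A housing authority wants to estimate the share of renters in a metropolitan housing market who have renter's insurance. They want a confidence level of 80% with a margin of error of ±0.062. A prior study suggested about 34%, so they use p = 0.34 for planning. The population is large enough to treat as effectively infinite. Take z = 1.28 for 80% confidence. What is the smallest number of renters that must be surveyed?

With p = 0.34, p(1−p) = 0.2244.
n = z²·p(1−p)/E² = 1.28² × 0.2244 / 0.062² = 1.6384 × 0.2244 / 0.003844 ≈ 95.64.
Rounding up gives n = 96.

96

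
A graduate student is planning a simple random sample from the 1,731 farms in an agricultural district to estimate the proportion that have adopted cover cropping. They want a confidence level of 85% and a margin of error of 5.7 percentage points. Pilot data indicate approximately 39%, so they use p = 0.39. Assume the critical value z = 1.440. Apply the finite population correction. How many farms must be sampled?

140

Unadjusted: n₀ = 1.440² × 0.39 × 0.61 / 0.057² ≈ 151.83, so n₀ = 152.
Finite population correction with N = 1,731: n = n₀ / (1 + (n₀−1)/N) = 152 / (1 + 151/1731) = 152 / 1.0872 ≈ 139.80.
Rounding up, n = 140.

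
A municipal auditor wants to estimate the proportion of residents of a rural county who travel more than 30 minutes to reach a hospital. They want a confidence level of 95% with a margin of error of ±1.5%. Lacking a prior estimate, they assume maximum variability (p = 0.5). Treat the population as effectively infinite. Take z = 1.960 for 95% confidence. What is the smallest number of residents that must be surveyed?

With p = 0.5, p(1−p) = 0.25.
n = z²·p(1−p)/E² = 1.960² × 0.2500 / 0.015² = 3.8416 × 0.2500 / 0.000225 ≈ 4268.44.
Rounding up gives n = 4269.

4269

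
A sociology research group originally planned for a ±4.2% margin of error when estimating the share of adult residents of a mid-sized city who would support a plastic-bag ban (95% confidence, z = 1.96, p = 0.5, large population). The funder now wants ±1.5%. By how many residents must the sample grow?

3724

At ±4.2%: n = 1.96² × 0.2500 / 0.042² ≈ 544.44 → 545.
At ±1.5%: n = 1.96² × 0.2500 / 0.015² ≈ 4268.44 → 4269.
Additional respondents: 4269 − 545 = 3724.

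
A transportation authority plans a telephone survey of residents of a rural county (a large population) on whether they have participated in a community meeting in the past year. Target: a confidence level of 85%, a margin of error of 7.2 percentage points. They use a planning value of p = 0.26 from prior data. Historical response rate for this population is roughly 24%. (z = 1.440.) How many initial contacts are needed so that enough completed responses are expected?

Completed interviews needed: n₀ = 1.440² × 0.1924 / 0.072² ≈ 76.96 → 77.
At a 24% response rate, contacts needed = 77 / 0.24 ≈ 320.83 → 321.

321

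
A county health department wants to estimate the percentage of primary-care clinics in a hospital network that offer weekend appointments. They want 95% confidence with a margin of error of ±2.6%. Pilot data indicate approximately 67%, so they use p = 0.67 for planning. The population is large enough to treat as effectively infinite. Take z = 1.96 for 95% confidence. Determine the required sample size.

With p = 0.67, p(1−p) = 0.2211.
n = z²·p(1−p)/E² = 1.96² × 0.2211 / 0.026² = 3.8416 × 0.2211 / 0.000676 ≈ 1256.48.
Rounding up gives n = 1257.

1257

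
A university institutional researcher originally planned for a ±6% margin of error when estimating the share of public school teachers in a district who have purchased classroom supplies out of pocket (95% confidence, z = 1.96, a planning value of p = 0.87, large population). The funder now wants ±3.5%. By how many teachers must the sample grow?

234

At ±6%: n = 1.96² × 0.1131 / 0.060² ≈ 120.69 → 121.
At ±3.5%: n = 1.96² × 0.1131 / 0.035² ≈ 354.68 → 355.
Additional respondents: 355 − 121 = 234.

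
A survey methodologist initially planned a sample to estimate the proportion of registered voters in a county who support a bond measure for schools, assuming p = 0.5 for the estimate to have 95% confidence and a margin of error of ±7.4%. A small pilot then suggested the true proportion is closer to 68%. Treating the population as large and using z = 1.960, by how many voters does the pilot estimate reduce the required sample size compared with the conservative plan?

Conservative (p = 0.5): n = 1.960² × 0.25 / 0.074² ≈ 175.38 → 176.
Using p = 0.68: p(1−p) = 0.2176, so n = 1.960² × 0.2176 / 0.074² ≈ 152.65 → 153.
Reduction: 176 − 153 = 23.

23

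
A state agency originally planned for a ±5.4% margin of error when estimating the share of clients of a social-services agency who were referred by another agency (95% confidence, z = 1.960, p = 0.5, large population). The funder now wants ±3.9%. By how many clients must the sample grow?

At ±5.4%: n = 1.960² × 0.2500 / 0.054² ≈ 329.36 → 330.
At ±3.9%: n = 1.960² × 0.2500 / 0.039² ≈ 631.43 → 632.
Additional respondents: 632 − 330 = 302.

302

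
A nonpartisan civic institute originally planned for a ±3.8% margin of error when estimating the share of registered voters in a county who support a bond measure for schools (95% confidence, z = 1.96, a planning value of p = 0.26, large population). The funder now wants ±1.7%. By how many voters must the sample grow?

2046

At ±3.8%: n = 1.96² × 0.1924 / 0.038² ≈ 511.86 → 512.
At ±1.7%: n = 1.96² × 0.1924 / 0.017² ≈ 2557.52 → 2558.
Additional respondents: 2558 − 512 = 2046.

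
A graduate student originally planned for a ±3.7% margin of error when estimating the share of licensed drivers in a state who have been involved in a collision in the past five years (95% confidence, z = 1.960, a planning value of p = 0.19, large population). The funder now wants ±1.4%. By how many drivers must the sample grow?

At ±3.7%: n = 1.960² × 0.1539 / 0.037² ≈ 431.86 → 432.
At ±1.4%: n = 1.960² × 0.1539 / 0.014² ≈ 3016.44 → 3017.
Additional respondents: 3017 − 432 = 2585.

2585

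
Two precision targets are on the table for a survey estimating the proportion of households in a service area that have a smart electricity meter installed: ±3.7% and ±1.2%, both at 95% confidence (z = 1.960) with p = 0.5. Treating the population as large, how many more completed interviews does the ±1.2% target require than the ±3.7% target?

At ±3.7%: n = 1.960² × 0.2500 / 0.037² ≈ 701.53 → 702.
At ±1.2%: n = 1.960² × 0.2500 / 0.012² ≈ 6669.44 → 6670.
Additional respondents: 6670 − 702 = 5968.

5968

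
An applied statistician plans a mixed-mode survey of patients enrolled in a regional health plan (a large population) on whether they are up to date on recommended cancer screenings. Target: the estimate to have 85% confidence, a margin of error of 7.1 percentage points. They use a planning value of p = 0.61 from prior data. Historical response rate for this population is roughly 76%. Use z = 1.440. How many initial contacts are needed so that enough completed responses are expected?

129

Completed interviews needed: n₀ = 1.440² × 0.2379 / 0.071² ≈ 97.86 → 98.
At a 76% response rate, contacts needed = 98 / 0.76 ≈ 128.95 → 129.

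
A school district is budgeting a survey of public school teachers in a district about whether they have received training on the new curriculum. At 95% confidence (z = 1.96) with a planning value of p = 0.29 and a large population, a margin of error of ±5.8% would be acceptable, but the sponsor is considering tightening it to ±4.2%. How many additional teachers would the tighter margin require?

213

At ±5.8%: n = 1.96² × 0.2059 / 0.058² ≈ 235.13 → 236.
At ±4.2%: n = 1.96² × 0.2059 / 0.042² ≈ 448.40 → 449.
Additional respondents: 449 − 236 = 213.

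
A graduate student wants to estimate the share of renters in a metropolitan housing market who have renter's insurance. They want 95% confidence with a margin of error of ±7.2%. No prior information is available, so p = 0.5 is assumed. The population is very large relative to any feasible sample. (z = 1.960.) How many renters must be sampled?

With p = 0.5, p(1−p) = 0.25.
n = z²·p(1−p)/E² = 1.960² × 0.2500 / 0.072² = 3.8416 × 0.2500 / 0.005184 ≈ 185.26.
Rounding up gives n = 186.

186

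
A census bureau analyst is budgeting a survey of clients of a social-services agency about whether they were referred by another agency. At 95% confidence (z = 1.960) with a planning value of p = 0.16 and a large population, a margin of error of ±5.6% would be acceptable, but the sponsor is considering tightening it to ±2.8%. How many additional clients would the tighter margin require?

At ±5.6%: n = 1.960² × 0.1344 / 0.056² ≈ 164.64 → 165.
At ±2.8%: n = 1.960² × 0.1344 / 0.028² ≈ 658.56 → 659.
Additional respondents: 659 − 165 = 494.

494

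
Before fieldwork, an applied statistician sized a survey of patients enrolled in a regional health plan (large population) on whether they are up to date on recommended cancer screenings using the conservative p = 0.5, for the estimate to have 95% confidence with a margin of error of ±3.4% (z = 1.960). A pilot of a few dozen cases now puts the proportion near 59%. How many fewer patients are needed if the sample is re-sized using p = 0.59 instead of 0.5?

27

Conservative (p = 0.5): n = 1.960² × 0.25 / 0.034² ≈ 830.80 → 831.
Using p = 0.59: p(1−p) = 0.2419, so n = 1.960² × 0.2419 / 0.034² ≈ 803.88 → 804.
Reduction: 831 − 804 = 27.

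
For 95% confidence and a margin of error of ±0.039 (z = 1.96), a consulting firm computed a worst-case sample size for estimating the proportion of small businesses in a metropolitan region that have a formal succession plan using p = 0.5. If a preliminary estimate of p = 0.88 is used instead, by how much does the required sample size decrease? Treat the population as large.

365

Conservative (p = 0.5): n = 1.96² × 0.25 / 0.039² ≈ 631.43 → 632.
Using p = 0.88: p(1−p) = 0.1056, so n = 1.96² × 0.1056 / 0.039² ≈ 266.71 → 267.
Reduction: 632 − 267 = 365.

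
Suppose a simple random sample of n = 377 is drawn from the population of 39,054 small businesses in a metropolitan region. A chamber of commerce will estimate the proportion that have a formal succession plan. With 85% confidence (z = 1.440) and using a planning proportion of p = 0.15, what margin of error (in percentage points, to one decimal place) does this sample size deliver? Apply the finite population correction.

2.6

Finite-population factor: (N−n)/(N−1) = (39054−377)/(39054−1) = 0.9904.
SE(p̂) = √[p(1−p)/n · (N−n)/(N−1)] = √[0.1275/377 × 0.9904] = 0.01830.
E = z × SE = 1.440 × 0.01830 = 0.02635 ≈ 2.6 percentage points.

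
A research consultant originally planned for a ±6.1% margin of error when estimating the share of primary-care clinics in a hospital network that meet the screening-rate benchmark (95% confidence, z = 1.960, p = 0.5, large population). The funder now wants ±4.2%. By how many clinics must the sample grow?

At ±6.1%: n = 1.960² × 0.2500 / 0.061² ≈ 258.10 → 259.
At ±4.2%: n = 1.960² × 0.2500 / 0.042² ≈ 544.44 → 545.
Additional respondents: 545 − 259 = 286.

286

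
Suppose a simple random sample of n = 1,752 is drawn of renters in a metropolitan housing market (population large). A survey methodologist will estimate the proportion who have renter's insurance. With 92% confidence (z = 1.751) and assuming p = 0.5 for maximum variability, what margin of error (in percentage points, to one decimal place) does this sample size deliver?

2.1

SE(p̂) = √[p(1−p)/n] = √[0.2500/1752] = 0.01195.
E = z × SE = 1.751 × 0.01195 = 0.02092, or 2.1 percentage points.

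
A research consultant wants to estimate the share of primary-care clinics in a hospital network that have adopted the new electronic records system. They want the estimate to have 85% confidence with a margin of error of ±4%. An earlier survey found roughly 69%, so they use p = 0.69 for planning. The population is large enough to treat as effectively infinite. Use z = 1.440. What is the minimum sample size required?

278

With p = 0.69, p(1−p) = 0.2139.
n = z²·p(1−p)/E² = 1.440² × 0.2139 / 0.040² = 2.0736 × 0.2139 / 0.001600 ≈ 277.21.
Rounding up gives n = 278.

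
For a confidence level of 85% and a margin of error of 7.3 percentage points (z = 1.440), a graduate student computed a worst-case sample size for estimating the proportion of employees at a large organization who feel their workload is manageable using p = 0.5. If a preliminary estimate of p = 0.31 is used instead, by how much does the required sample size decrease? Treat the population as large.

14

Conservative (p = 0.5): n = 1.440² × 0.25 / 0.073² ≈ 97.28 → 98.
Using p = 0.31: p(1−p) = 0.2139, so n = 1.440² × 0.2139 / 0.073² ≈ 83.23 → 84.
Reduction: 98 − 84 = 14.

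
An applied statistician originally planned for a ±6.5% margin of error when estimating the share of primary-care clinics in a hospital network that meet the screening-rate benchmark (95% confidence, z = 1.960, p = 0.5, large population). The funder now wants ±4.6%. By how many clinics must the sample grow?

At ±6.5%: n = 1.960² × 0.2500 / 0.065² ≈ 227.31 → 228.
At ±4.6%: n = 1.960² × 0.2500 / 0.046² ≈ 453.88 → 454.
Additional respondents: 454 − 228 = 226.

226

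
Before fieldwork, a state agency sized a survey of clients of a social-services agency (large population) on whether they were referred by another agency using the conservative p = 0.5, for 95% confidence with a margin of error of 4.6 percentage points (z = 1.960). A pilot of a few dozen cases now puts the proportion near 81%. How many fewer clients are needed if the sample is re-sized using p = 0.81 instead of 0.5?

Conservative (p = 0.5): n = 1.960² × 0.25 / 0.046² ≈ 453.88 → 454.
Using p = 0.81: p(1−p) = 0.1539, so n = 1.960² × 0.1539 / 0.046² ≈ 279.41 → 280.
Reduction: 454 − 280 = 174.

174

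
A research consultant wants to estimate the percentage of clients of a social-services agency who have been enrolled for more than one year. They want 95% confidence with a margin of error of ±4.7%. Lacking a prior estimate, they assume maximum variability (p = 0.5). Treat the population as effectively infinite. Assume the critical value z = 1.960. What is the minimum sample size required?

435

With p = 0.5, p(1−p) = 0.25.
n = z²·p(1−p)/E² = 1.960² × 0.2500 / 0.047² = 3.8416 × 0.2500 / 0.002209 ≈ 434.77.
Rounding up gives n = 435.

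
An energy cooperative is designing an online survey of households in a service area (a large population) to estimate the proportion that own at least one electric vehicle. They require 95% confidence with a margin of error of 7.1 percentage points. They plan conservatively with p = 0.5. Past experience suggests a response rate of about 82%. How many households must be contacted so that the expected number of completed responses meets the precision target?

233

For 95% confidence, z = 1.960.
Completed interviews needed: n₀ = 1.960² × 0.2500 / 0.071² ≈ 190.52 → 191.
At an 82% response rate, contacts needed = 191 / 0.82 ≈ 232.93 → 233.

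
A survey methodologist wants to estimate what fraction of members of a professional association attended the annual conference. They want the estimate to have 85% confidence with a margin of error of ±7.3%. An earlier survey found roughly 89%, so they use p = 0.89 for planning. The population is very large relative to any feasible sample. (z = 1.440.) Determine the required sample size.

39

With p = 0.89, p(1−p) = 0.0979.
n = z²·p(1−p)/E² = 1.440² × 0.0979 / 0.073² = 2.0736 × 0.0979 / 0.005329 ≈ 38.09.
Rounding up gives n = 39.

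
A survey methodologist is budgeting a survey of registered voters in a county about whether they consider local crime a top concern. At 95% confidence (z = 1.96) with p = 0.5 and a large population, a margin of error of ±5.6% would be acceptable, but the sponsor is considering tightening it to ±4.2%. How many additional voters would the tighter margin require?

At ±5.6%: n = 1.96² × 0.2500 / 0.056² ≈ 306.25 → 307.
At ±4.2%: n = 1.96² × 0.2500 / 0.042² ≈ 544.44 → 545.
Additional respondents: 545 − 307 = 238.

238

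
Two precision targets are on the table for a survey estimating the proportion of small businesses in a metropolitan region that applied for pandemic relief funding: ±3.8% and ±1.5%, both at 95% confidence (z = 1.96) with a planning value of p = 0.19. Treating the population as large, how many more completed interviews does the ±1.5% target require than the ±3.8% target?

At ±3.8%: n = 1.96² × 0.1539 / 0.038² ≈ 409.43 → 410.
At ±1.5%: n = 1.96² × 0.1539 / 0.015² ≈ 2627.65 → 2628.
Additional respondents: 2628 − 410 = 2218.

2218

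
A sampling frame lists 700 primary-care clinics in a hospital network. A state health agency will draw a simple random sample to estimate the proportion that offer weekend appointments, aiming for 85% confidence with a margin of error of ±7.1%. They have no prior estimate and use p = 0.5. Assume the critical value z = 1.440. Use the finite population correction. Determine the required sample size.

Unadjusted: n₀ = 1.440² × 0.50 × 0.50 / 0.071² ≈ 102.84, so n₀ = 103.
Finite population correction with N = 700: n = n₀ / (1 + (n₀−1)/N) = 103 / (1 + 102/700) = 103 / 1.1457 ≈ 89.90.
Rounding up, n = 90.

90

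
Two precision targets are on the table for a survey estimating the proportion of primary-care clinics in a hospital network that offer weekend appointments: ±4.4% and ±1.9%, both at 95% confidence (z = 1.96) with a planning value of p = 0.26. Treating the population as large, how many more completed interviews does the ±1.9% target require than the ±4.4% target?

At ±4.4%: n = 1.96² × 0.1924 / 0.044² ≈ 381.78 → 382.
At ±1.9%: n = 1.96² × 0.1924 / 0.019² ≈ 2047.43 → 2048.
Additional respondents: 2048 − 382 = 1666.

1666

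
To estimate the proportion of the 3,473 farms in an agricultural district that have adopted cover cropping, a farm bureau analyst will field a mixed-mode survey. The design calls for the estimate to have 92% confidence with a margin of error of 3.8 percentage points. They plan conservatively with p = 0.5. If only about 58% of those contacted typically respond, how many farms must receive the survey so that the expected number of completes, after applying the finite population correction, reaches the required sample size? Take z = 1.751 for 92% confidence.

Completed interviews needed (unadjusted): n₀ = 1.751² × 0.2500 / 0.038² ≈ 530.82 → 531.
FPC for N = 3,473: n = 531 / (1 + 530/3473) = 531 / 1.1526 ≈ 460.70 → 461.
At a 58% response rate, contacts needed = 461 / 0.58 ≈ 794.83 → 795.

795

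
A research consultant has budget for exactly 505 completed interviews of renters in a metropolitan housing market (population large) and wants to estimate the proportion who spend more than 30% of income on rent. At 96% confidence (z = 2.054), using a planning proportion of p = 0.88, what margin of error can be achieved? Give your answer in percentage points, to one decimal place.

3.0

SE(p̂) = √[p(1−p)/n] = √[0.1056/505] = 0.01446.
E = z × SE = 2.054 × 0.01446 = 0.02970, or 3.0 percentage points.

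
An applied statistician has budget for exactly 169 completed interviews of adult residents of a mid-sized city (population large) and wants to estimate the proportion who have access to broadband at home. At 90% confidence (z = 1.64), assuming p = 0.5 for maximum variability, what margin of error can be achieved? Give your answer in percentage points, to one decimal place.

SE(p̂) = √[p(1−p)/n] = √[0.2500/169] = 0.03846.
E = z × SE = 1.64 × 0.03846 = 0.06308, or 6.3 percentage points.

6.3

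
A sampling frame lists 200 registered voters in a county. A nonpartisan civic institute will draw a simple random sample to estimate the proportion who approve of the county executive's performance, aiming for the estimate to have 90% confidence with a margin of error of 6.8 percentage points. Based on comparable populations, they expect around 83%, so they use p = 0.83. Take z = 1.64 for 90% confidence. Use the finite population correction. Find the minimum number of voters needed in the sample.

Unadjusted: n₀ = 1.64² × 0.83 × 0.17 / 0.068² ≈ 82.07, so n₀ = 83.
Finite population correction with N = 200: n = n₀ / (1 + (n₀−1)/N) = 83 / (1 + 82/200) = 83 / 1.4100 ≈ 58.87.
Rounding up, n = 59.

59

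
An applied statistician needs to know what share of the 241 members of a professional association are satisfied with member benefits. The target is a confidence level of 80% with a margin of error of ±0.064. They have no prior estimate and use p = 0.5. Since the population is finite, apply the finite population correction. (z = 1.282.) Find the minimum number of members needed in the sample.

Unadjusted: n₀ = 1.282² × 0.50 × 0.50 / 0.064² ≈ 100.31, so n₀ = 101.
Finite population correction with N = 241: n = n₀ / (1 + (n₀−1)/N) = 101 / (1 + 100/241) = 101 / 1.4149 ≈ 71.38.
Rounding up, n = 72.

72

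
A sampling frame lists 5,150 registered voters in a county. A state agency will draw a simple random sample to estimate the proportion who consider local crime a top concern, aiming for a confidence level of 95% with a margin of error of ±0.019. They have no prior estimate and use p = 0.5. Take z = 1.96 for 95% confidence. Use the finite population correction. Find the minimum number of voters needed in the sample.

1755

Unadjusted: n₀ = 1.96² × 0.50 × 0.50 / 0.019² ≈ 2660.39, so n₀ = 2661.
Finite population correction with N = 5,150: n = n₀ / (1 + (n₀−1)/N) = 2661 / (1 + 2660/5150) = 2661 / 1.5165 ≈ 1754.69.
Rounding up, n = 1755.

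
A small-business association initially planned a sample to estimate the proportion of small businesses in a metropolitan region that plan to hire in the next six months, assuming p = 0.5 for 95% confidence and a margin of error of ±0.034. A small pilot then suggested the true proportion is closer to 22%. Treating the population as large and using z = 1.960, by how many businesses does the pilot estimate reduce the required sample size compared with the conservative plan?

Conservative (p = 0.5): n = 1.960² × 0.25 / 0.034² ≈ 830.80 → 831.
Using p = 0.22: p(1−p) = 0.1716, so n = 1.960² × 0.1716 / 0.034² ≈ 570.26 → 571.
Reduction: 831 − 571 = 260.

260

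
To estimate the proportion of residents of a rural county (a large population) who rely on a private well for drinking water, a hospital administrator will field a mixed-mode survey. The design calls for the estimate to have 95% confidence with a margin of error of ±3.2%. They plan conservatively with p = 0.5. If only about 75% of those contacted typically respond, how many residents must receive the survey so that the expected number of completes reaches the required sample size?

For 95% confidence, z = 1.960.
Completed interviews needed: n₀ = 1.960² × 0.2500 / 0.032² ≈ 937.89 → 938.
At a 75% response rate, contacts needed = 938 / 0.75 ≈ 1250.67 → 1251.

1251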